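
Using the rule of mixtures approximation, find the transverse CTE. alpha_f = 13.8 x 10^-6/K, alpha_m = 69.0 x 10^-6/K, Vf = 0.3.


alpha_2 = alpha_f*Vf + alpha_m*(1-Vf) = 13.8*0.3 + 69.0*0.7 = 52.4 x 10^-6/K

52.4 x 10^-6/K


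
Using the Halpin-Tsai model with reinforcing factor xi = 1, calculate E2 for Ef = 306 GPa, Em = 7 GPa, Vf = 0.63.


eta = (Ef/Em - 1)/(Ef/Em + xi) = (43.7143 - 1)/(43.7143 + 1) = 0.9553
E2 = Em*(1+xi*eta*Vf)/(1-eta*Vf) = 28.16 GPa

28.16 GPa


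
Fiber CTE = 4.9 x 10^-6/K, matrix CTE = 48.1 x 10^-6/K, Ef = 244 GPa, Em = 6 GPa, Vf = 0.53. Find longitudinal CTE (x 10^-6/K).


E1 = Ef*Vf + Em*(1-Vf) = 132.14
alpha_1 = (alpha_f*Ef*Vf + alpha_m*Em*(1-Vf))/E1 = 5.82 x 10^-6/K

5.82 x 10^-6/K


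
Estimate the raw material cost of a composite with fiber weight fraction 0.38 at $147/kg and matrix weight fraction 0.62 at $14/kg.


Cost = cost_f*Wf + cost_m*Wm = 147*0.38 + 14*0.62 = $64.54/kg

$64.54/kg


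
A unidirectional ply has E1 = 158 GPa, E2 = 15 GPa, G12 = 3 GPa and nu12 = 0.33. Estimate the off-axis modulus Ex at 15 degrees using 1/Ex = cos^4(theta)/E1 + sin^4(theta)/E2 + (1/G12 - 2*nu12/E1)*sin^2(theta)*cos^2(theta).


cos^4(15) = 0.870513, sin^4(15) = 0.004487, sin^2(15)*cos^2(15) = 0.0625
1/G12 - 2*nu12/E1 = 1/3 - 2*0.33/158 = 0.329156 GPa^-1
1/Ex = 0.870513/158 + 0.004487/15 + 0.329156*0.0625 = 0.026381 GPa^-1
Ex = 37.91 GPa

37.91 GPa


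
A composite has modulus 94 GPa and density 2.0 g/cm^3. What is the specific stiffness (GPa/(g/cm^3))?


Specific stiffness = E/rho = 94/2.0 = 47.0 GPa/(g/cm^3)

47.0 GPa/(g/cm^3)


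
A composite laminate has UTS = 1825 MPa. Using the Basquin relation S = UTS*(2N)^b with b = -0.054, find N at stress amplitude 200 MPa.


N = 0.5 * (S/UTS)^(1/b) = 0.5 * (200/1825)^(1/-0.054) = 3.0273e+17 cycles

3.0273e+17 cycles


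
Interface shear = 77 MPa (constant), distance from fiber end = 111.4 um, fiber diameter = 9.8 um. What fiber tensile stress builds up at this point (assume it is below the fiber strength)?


Force balance: sigma_f * (pi*d^2/4) = tau * (pi*d) * x  ->  sigma_f = 4 * tau * x / d
sigma_f = 4 * 77 * 111.4 / 9.8 = 3501.1 MPa

3501.1 MPa


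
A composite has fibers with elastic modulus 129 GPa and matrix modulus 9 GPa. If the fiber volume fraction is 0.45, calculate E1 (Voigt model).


E1 = Ef*Vf + Em*(1-Vf) = 129*0.45 + 9*0.55 = 63.0 GPa

63.0 GPa


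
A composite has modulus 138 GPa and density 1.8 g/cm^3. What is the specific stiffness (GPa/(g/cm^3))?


Specific stiffness = E/rho = 138/1.8 = 76.7 GPa/(g/cm^3)

76.7 GPa/(g/cm^3)


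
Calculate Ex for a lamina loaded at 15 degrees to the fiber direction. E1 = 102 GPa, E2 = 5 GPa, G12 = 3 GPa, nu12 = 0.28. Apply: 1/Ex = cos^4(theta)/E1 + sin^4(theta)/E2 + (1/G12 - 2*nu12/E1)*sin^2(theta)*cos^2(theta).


cos^4(15) = 0.870513, sin^4(15) = 0.004487, sin^2(15)*cos^2(15) = 0.0625
1/G12 - 2*nu12/E1 = 1/3 - 2*0.28/102 = 0.327843 GPa^-1
1/Ex = 0.870513/102 + 0.004487/5 + 0.327843*0.0625 = 0.0299221 GPa^-1
Ex = 33.42 GPa

33.42 GPa


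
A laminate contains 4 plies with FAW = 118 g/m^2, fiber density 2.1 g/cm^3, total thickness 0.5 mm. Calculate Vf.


Vf = n * FAW / (rho_f * h * 1000) = 4 * 118 / (2.1 * 0.5 * 1000) = 0.4495

0.4495


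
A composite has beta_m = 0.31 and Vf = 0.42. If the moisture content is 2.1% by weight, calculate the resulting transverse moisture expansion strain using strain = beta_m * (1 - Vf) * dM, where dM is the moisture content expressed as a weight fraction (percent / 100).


dM = 2.1/100 = 0.021
strain = beta_m * (1-Vf) * dM = 0.31 * 0.58 * 0.021 = 0.0037758

0.0037758


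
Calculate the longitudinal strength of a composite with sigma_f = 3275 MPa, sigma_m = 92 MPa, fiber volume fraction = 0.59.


sigma_1 = sigma_f*Vf + sigma_m*(1-Vf) = 3275*0.59 + 92*0.41 = 1970.0 MPa

1970.0 MPa


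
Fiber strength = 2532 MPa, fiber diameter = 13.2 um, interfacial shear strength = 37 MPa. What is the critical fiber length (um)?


Lc = sigma_f * d / (2 * tau_i) = 2532 * 13.2 / (2 * 37) = 451.7 um

451.7 um


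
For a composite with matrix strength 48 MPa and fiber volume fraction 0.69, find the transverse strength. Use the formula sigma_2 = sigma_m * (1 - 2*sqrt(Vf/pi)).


factor = 1 - 2*sqrt(0.69/pi) = 0.0627
sigma_2 = 48 * 0.0627 = 3.01 MPa

3.01 MPa


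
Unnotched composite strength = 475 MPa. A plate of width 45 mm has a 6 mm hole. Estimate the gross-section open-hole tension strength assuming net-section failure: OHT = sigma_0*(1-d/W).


OHT = sigma_0*(1-d/W) = 475*(1-6/45) = 411.7 MPa

411.7 MPa


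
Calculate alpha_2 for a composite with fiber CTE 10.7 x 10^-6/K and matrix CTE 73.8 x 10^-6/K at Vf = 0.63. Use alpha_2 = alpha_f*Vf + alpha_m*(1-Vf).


alpha_2 = alpha_f*Vf + alpha_m*(1-Vf) = 10.7*0.63 + 73.8*0.37 = 34.0 x 10^-6/K

34.0 x 10^-6/K


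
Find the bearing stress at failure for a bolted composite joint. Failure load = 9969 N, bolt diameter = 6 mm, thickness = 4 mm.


sigma_br = F/(d*h) = 9969/(6*4) = 415.4 MPa

415.4 MPa


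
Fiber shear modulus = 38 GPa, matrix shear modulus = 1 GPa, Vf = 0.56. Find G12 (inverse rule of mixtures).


1/G12 = Vf/Gf + (1-Vf)/Gm = 0.56/38 + 0.44/1
G12 = 2.2 GPa

2.2 GPa


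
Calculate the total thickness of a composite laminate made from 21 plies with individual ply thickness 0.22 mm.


h = n * t_ply = 21 * 0.22 = 4.62 mm

4.62 mm


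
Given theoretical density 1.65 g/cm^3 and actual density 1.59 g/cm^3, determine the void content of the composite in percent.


Void% = (rho_theo - rho_actual)/rho_theo * 100 = (1.65 - 1.59)/1.65 * 100 = 3.64%

3.64%


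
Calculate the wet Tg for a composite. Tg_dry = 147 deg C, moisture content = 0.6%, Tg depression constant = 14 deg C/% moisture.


Tg_wet = Tg_dry - k*moisture = 147 - 14*0.6 = 138.6 deg C

138.6 deg C


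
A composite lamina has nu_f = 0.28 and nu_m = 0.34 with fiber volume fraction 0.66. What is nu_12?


nu_12 = nu_f*Vf + nu_m*(1-Vf) = 0.28*0.66 + 0.34*0.34 = 0.3004

0.3004


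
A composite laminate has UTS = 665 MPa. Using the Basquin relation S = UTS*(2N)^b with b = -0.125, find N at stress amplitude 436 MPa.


N = 0.5 * (S/UTS)^(1/b) = 0.5 * (436/665)^(1/-0.125) = 14.6437 cycles

14.6437 cycles


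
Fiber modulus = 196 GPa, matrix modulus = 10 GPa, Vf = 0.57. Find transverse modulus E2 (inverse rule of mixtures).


1/E2 = Vf/Ef + (1-Vf)/Em = 0.57/196 + 0.43/10
E2 = 21.78 GPa

21.78 GPa


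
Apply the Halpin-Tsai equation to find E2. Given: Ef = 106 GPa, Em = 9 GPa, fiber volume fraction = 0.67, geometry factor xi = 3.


eta = (Ef/Em - 1)/(Ef/Em + xi) = (11.7778 - 1)/(11.7778 + 3) = 0.7293
E2 = Em*(1+xi*eta*Vf)/(1-eta*Vf) = 43.4 GPa

43.4 GPa


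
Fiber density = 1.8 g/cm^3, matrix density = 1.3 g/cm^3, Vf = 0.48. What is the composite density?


rho_c = rho_f*Vf + rho_m*(1-Vf) = 1.8*0.48 + 1.3*0.52 = 1.54 g/cm^3

1.54 g/cm^3


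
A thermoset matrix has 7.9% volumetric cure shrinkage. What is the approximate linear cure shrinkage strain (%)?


Linear shrinkage ≈ vol_shrink/3 = 7.9/3 = 2.633%

2.633%


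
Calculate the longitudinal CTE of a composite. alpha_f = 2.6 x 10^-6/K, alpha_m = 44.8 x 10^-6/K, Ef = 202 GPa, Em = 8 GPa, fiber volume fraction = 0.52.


E1 = Ef*Vf + Em*(1-Vf) = 108.88
alpha_1 = (alpha_f*Ef*Vf + alpha_m*Em*(1-Vf))/E1 = 4.09 x 10^-6/K

4.09 x 10^-6/K


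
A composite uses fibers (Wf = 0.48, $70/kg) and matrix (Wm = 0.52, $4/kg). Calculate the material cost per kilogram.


Cost = cost_f*Wf + cost_m*Wm = 70*0.48 + 4*0.52 = $35.68/kg

$35.68/kg


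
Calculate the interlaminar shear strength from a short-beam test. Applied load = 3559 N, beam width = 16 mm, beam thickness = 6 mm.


ILSS = 3F/(4bh) = 3*3559/(4*16*6) = 27.8 MPa

27.8 MPa


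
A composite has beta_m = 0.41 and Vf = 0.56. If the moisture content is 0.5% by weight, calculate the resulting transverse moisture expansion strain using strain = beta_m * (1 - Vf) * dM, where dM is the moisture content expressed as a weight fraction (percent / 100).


dM = 0.5/100 = 0.005
strain = beta_m * (1-Vf) * dM = 0.41 * 0.44 * 0.005 = 0.000902

0.000902


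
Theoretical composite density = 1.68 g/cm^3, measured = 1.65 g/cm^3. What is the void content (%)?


Void% = (rho_theo - rho_actual)/rho_theo * 100 = (1.68 - 1.65)/1.68 * 100 = 1.79%

1.79%


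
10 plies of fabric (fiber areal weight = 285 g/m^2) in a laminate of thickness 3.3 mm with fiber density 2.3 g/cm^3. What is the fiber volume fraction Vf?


Vf = n * FAW / (rho_f * h * 1000) = 10 * 285 / (2.3 * 3.3 * 1000) = 0.3755

0.3755


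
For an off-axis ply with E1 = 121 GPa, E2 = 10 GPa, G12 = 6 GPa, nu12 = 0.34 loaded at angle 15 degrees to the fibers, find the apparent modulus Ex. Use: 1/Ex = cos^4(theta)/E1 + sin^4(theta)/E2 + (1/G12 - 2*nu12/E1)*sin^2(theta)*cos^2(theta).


cos^4(15) = 0.870513, sin^4(15) = 0.004487, sin^2(15)*cos^2(15) = 0.0625
1/G12 - 2*nu12/E1 = 1/6 - 2*0.34/121 = 0.161047 GPa^-1
1/Ex = 0.870513/121 + 0.004487/10 + 0.161047*0.0625 = 0.0177085 GPa^-1
Ex = 56.47 GPa

56.47 GPa


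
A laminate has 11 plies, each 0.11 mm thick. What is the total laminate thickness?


h = n * t_ply = 11 * 0.11 = 1.21 mm

1.21 mm


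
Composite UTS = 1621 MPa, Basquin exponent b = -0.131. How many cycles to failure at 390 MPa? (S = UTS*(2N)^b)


N = 0.5 * (S/UTS)^(1/b) = 0.5 * (390/1621)^(1/-0.131) = 26424.7742 cycles

26424.7742 cycles


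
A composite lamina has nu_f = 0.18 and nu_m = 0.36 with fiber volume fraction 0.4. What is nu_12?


nu_12 = nu_f*Vf + nu_m*(1-Vf) = 0.18*0.4 + 0.36*0.6 = 0.288

0.288


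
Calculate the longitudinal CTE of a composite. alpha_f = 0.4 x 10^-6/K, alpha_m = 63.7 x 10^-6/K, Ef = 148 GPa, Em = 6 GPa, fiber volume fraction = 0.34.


E1 = Ef*Vf + Em*(1-Vf) = 54.28
alpha_1 = (alpha_f*Ef*Vf + alpha_m*Em*(1-Vf))/E1 = 5.02 x 10^-6/K

5.02 x 10^-6/K


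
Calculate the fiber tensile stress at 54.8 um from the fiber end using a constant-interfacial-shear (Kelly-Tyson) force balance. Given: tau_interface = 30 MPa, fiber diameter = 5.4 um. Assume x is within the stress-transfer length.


Force balance: sigma_f * (pi*d^2/4) = tau * (pi*d) * x  ->  sigma_f = 4 * tau * x / d
sigma_f = 4 * 30 * 54.8 / 5.4 = 1217.8 MPa

1217.8 MPa


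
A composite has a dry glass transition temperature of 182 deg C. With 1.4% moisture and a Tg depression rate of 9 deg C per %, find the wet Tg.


Tg_wet = Tg_dry - k*moisture = 182 - 9*1.4 = 169.4 deg C

169.4 deg C


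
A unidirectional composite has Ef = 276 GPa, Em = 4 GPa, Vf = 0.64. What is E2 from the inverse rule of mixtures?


1/E2 = Vf/Ef + (1-Vf)/Em = 0.64/276 + 0.36/4
E2 = 10.83 GPa

10.83 GPa


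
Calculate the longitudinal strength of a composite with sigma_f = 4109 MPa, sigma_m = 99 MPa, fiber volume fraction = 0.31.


sigma_1 = sigma_f*Vf + sigma_m*(1-Vf) = 4109*0.31 + 99*0.69 = 1342.1 MPa

1342.1 MPa


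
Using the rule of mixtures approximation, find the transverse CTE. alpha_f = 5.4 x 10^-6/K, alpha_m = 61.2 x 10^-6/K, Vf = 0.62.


alpha_2 = alpha_f*Vf + alpha_m*(1-Vf) = 5.4*0.62 + 61.2*0.38 = 26.6 x 10^-6/K

26.6 x 10^-6/K


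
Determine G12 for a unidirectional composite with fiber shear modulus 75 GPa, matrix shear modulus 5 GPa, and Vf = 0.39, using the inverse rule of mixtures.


1/G12 = Vf/Gf + (1-Vf)/Gm = 0.39/75 + 0.61/5
G12 = 7.86 GPa

7.86 GPa


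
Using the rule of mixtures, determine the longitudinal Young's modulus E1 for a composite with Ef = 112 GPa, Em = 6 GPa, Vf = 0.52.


E1 = Ef*Vf + Em*(1-Vf) = 112*0.52 + 6*0.48 = 61.12 GPa

61.12 GPa


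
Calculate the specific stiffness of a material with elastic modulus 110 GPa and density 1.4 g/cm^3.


Specific stiffness = E/rho = 110/1.4 = 78.6 GPa/(g/cm^3)

78.6 GPa/(g/cm^3)


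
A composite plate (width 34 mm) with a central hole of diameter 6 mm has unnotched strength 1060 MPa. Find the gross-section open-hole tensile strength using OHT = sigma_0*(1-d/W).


OHT = sigma_0*(1-d/W) = 1060*(1-6/34) = 872.9 MPa

872.9 MPa


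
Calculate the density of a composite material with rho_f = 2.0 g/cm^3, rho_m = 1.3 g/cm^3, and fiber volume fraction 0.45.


rho_c = rho_f*Vf + rho_m*(1-Vf) = 2.0*0.45 + 1.3*0.55 = 1.615 g/cm^3

1.615 g/cm^3


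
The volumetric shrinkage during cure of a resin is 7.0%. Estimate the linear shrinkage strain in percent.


Linear shrinkage ≈ vol_shrink/3 = 7.0/3 = 2.333%

2.333%


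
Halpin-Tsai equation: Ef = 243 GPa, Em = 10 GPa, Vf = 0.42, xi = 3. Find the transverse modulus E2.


eta = (Ef/Em - 1)/(Ef/Em + xi) = (24.3 - 1)/(24.3 + 3) = 0.8535
E2 = Em*(1+xi*eta*Vf)/(1-eta*Vf) = 32.35 GPa

32.35 GPa


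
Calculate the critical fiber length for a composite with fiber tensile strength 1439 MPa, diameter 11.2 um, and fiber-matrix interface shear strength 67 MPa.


Lc = sigma_f * d / (2 * tau_i) = 1439 * 11.2 / (2 * 67) = 120.3 um

120.3 um


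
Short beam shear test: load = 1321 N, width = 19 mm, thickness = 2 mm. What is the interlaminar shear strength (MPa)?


ILSS = 3F/(4bh) = 3*1321/(4*19*2) = 26.07 MPa

26.07 MPa


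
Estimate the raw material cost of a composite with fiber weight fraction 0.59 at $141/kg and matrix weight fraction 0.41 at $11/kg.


Cost = cost_f*Wf + cost_m*Wm = 141*0.59 + 11*0.41 = $87.7/kg

$87.7/kg


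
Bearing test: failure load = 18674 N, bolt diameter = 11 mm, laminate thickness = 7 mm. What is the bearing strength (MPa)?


sigma_br = F/(d*h) = 18674/(11*7) = 242.5 MPa

242.5 MPa


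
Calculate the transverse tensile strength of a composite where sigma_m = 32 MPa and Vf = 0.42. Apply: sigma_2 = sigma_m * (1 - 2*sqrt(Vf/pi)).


factor = 1 - 2*sqrt(0.42/pi) = 0.2687
sigma_2 = 32 * 0.2687 = 8.6 MPa

8.6 MPa


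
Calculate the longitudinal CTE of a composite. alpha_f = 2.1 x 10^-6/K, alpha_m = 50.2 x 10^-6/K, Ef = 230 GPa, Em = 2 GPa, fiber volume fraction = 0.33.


E1 = Ef*Vf + Em*(1-Vf) = 77.24
alpha_1 = (alpha_f*Ef*Vf + alpha_m*Em*(1-Vf))/E1 = 2.93 x 10^-6/K

2.93 x 10^-6/K


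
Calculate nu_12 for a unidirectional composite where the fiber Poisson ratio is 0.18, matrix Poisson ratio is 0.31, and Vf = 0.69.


nu_12 = nu_f*Vf + nu_m*(1-Vf) = 0.18*0.69 + 0.31*0.31 = 0.2203

0.2203


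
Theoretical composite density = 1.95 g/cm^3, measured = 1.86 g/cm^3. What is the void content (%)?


Void% = (rho_theo - rho_actual)/rho_theo * 100 = (1.95 - 1.86)/1.95 * 100 = 4.62%

4.62%


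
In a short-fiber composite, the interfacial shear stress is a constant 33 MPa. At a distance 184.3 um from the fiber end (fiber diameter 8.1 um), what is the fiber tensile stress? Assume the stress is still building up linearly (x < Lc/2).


Force balance: sigma_f * (pi*d^2/4) = tau * (pi*d) * x  ->  sigma_f = 4 * tau * x / d
sigma_f = 4 * 33 * 184.3 / 8.1 = 3003.4 MPa

3003.4 MPa


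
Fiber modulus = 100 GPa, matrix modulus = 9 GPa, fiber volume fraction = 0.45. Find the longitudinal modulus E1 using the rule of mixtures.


E1 = Ef*Vf + Em*(1-Vf) = 100*0.45 + 9*0.55 = 49.95 GPa

49.95 GPa


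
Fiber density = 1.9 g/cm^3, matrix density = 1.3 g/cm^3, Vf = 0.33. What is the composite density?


rho_c = rho_f*Vf + rho_m*(1-Vf) = 1.9*0.33 + 1.3*0.67 = 1.498 g/cm^3

1.498 g/cm^3


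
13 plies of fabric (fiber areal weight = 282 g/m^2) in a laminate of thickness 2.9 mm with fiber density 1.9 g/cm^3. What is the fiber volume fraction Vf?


Vf = n * FAW / (rho_f * h * 1000) = 13 * 282 / (1.9 * 2.9 * 1000) = 0.6653

0.6653


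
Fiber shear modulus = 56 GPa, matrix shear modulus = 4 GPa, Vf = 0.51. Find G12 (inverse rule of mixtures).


1/G12 = Vf/Gf + (1-Vf)/Gm = 0.51/56 + 0.49/4
G12 = 7.6 GPa

7.6 GPa


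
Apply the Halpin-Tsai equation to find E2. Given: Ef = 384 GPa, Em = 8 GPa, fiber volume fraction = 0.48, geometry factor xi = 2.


eta = (Ef/Em - 1)/(Ef/Em + xi) = (48.0 - 1)/(48.0 + 2) = 0.94
E2 = Em*(1+xi*eta*Vf)/(1-eta*Vf) = 27.73 GPa

27.73 GPa


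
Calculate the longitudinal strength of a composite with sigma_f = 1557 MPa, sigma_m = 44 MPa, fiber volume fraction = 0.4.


sigma_1 = sigma_f*Vf + sigma_m*(1-Vf) = 1557*0.4 + 44*0.6 = 649.2 MPa

649.2 MPa


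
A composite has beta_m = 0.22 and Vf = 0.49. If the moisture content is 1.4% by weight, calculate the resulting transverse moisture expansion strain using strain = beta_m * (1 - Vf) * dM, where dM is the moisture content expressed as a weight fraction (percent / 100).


dM = 1.4/100 = 0.014
strain = beta_m * (1-Vf) * dM = 0.22 * 0.51 * 0.014 = 0.0015708

0.0015708


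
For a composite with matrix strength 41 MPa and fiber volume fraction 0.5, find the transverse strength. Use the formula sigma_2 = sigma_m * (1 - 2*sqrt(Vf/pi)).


factor = 1 - 2*sqrt(0.5/pi) = 0.2021
sigma_2 = 41 * 0.2021 = 8.29 MPa

8.29 MPa


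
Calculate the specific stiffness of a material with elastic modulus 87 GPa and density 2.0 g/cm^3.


Specific stiffness = E/rho = 87/2.0 = 43.5 GPa/(g/cm^3)

43.5 GPa/(g/cm^3)


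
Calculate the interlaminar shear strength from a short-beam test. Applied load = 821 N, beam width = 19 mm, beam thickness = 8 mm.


ILSS = 3F/(4bh) = 3*821/(4*19*8) = 4.05 MPa

4.05 MPa


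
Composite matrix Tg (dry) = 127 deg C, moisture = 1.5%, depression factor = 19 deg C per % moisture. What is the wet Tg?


Tg_wet = Tg_dry - k*moisture = 127 - 19*1.5 = 98.5 deg C

98.5 deg C


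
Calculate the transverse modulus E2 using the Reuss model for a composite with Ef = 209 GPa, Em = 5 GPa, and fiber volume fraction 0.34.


1/E2 = Vf/Ef + (1-Vf)/Em = 0.34/209 + 0.66/5
E2 = 7.48 GPa

7.48 GPa


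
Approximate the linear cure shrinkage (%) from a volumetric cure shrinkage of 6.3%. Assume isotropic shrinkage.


Linear shrinkage ≈ vol_shrink/3 = 6.3/3 = 2.1%

2.1%


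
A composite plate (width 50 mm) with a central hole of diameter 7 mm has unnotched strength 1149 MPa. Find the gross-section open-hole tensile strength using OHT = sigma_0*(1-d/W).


OHT = sigma_0*(1-d/W) = 1149*(1-7/50) = 988.1 MPa

988.1 MPa


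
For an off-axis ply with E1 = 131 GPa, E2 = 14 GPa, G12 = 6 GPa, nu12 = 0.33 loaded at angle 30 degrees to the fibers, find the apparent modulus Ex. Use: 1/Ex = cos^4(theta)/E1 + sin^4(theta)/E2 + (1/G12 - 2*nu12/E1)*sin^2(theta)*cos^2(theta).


cos^4(30) = 0.5625, sin^4(30) = 0.0625, sin^2(30)*cos^2(30) = 0.1875
1/G12 - 2*nu12/E1 = 1/6 - 2*0.33/131 = 0.161628 GPa^-1
1/Ex = 0.5625/131 + 0.0625/14 + 0.161628*0.1875 = 0.0390635 GPa^-1
Ex = 25.6 GPa

25.6 GPa


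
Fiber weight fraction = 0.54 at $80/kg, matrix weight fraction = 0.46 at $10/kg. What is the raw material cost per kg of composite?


Cost = cost_f*Wf + cost_m*Wm = 80*0.54 + 10*0.46 = $47.8/kg

$47.8/kg


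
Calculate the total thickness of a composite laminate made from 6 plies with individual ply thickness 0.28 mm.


h = n * t_ply = 6 * 0.28 = 1.68 mm

1.68 mm


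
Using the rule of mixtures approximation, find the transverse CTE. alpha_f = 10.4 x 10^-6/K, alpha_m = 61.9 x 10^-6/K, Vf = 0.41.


alpha_2 = alpha_f*Vf + alpha_m*(1-Vf) = 10.4*0.41 + 61.9*0.59 = 40.8 x 10^-6/K

40.8 x 10^-6/K


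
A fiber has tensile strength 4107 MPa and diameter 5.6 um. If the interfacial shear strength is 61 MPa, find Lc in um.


Lc = sigma_f * d / (2 * tau_i) = 4107 * 5.6 / (2 * 61) = 188.5 um

188.5 um


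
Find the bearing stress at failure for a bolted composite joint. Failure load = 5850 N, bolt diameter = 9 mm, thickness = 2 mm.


sigma_br = F/(d*h) = 5850/(9*2) = 325.0 MPa

325.0 MPa


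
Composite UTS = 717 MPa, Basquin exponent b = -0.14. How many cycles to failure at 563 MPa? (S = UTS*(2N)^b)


N = 0.5 * (S/UTS)^(1/b) = 0.5 * (563/717)^(1/-0.14) = 2.8122 cycles

2.8122 cycles


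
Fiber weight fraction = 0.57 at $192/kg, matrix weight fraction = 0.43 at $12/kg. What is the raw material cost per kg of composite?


Cost = cost_f*Wf + cost_m*Wm = 192*0.57 + 12*0.43 = $114.6/kg

$114.6/kg


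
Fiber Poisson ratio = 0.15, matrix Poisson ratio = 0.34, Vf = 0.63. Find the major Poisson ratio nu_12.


nu_12 = nu_f*Vf + nu_m*(1-Vf) = 0.15*0.63 + 0.34*0.37 = 0.2203

0.2203


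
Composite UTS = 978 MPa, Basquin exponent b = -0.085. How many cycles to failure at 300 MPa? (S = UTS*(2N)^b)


N = 0.5 * (S/UTS)^(1/b) = 0.5 * (300/978)^(1/-0.085) = 545536.8890 cycles

545536.8890 cycles


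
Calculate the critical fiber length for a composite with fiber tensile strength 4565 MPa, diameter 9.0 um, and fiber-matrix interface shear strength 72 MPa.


Lc = sigma_f * d / (2 * tau_i) = 4565 * 9.0 / (2 * 72) = 285.3 um

285.3 um


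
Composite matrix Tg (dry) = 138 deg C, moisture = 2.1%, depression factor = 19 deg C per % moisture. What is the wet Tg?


Tg_wet = Tg_dry - k*moisture = 138 - 19*2.1 = 98.1 deg C

98.1 deg C


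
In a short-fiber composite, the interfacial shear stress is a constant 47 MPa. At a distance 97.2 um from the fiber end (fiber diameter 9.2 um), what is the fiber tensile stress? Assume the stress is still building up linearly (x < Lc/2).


Force balance: sigma_f * (pi*d^2/4) = tau * (pi*d) * x  ->  sigma_f = 4 * tau * x / d
sigma_f = 4 * 47 * 97.2 / 9.2 = 1986.3 MPa

1986.3 MPa


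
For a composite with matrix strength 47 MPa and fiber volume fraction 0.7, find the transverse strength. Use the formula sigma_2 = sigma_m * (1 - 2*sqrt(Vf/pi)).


factor = 1 - 2*sqrt(0.7/pi) = 0.0559
sigma_2 = 47 * 0.0559 = 2.63 MPa

2.63 MPa


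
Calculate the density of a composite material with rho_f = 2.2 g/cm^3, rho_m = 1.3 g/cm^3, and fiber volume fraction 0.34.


rho_c = rho_f*Vf + rho_m*(1-Vf) = 2.2*0.34 + 1.3*0.66 = 1.606 g/cm^3

1.606 g/cm^3


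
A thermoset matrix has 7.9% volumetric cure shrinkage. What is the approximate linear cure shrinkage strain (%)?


Linear shrinkage ≈ vol_shrink/3 = 7.9/3 = 2.633%

2.633%


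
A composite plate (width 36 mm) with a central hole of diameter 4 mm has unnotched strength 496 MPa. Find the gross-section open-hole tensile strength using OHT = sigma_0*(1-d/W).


OHT = sigma_0*(1-d/W) = 496*(1-4/36) = 440.9 MPa

440.9 MPa


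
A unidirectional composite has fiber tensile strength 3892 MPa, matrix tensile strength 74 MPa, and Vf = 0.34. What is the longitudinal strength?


sigma_1 = sigma_f*Vf + sigma_m*(1-Vf) = 3892*0.34 + 74*0.66 = 1372.1 MPa

1372.1 MPa


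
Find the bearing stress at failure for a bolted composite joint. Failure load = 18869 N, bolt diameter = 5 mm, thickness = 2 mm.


sigma_br = F/(d*h) = 18869/(5*2) = 1886.9 MPa

1886.9 MPa


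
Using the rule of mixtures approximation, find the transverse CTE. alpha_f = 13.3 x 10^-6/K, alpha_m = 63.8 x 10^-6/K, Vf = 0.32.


alpha_2 = alpha_f*Vf + alpha_m*(1-Vf) = 13.3*0.32 + 63.8*0.68 = 47.6 x 10^-6/K

47.6 x 10^-6/K


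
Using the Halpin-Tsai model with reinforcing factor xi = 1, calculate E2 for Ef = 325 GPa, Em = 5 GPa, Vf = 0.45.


eta = (Ef/Em - 1)/(Ef/Em + xi) = (65.0 - 1)/(65.0 + 1) = 0.9697
E2 = Em*(1+xi*eta*Vf)/(1-eta*Vf) = 12.74 GPa

12.74 GPa


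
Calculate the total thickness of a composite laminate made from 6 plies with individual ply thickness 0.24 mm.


h = n * t_ply = 6 * 0.24 = 1.44 mm

1.44 mm


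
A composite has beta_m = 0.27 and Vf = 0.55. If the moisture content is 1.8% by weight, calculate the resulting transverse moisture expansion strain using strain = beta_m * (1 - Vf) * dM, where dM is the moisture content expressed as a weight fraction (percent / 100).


dM = 1.8/100 = 0.018
strain = beta_m * (1-Vf) * dM = 0.27 * 0.45 * 0.018 = 0.002187

0.002187


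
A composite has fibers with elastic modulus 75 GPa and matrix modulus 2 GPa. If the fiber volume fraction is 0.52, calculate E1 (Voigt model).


E1 = Ef*Vf + Em*(1-Vf) = 75*0.52 + 2*0.48 = 39.96 GPa

39.96 GPa


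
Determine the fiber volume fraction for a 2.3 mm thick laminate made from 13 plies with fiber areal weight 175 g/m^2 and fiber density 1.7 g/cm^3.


Vf = n * FAW / (rho_f * h * 1000) = 13 * 175 / (1.7 * 2.3 * 1000) = 0.5818

0.5818


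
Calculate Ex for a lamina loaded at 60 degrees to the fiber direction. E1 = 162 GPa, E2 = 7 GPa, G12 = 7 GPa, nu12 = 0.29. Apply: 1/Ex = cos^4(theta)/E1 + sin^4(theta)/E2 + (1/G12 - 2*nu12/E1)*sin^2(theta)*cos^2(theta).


cos^4(60) = 0.0625, sin^4(60) = 0.5625, sin^2(60)*cos^2(60) = 0.1875
1/G12 - 2*nu12/E1 = 1/7 - 2*0.29/162 = 0.139277 GPa^-1
1/Ex = 0.0625/162 + 0.5625/7 + 0.139277*0.1875 = 0.1068574 GPa^-1
Ex = 9.36 GPa

9.36 GPa


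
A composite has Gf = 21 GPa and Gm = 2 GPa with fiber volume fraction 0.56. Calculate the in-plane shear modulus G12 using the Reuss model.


1/G12 = Vf/Gf + (1-Vf)/Gm = 0.56/21 + 0.44/2
G12 = 4.05 GPa

4.05 GPa


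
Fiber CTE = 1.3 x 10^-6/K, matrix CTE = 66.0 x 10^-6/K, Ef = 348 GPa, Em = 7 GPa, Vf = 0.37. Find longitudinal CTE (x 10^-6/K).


E1 = Ef*Vf + Em*(1-Vf) = 133.17
alpha_1 = (alpha_f*Ef*Vf + alpha_m*Em*(1-Vf))/E1 = 3.44 x 10^-6/K

3.44 x 10^-6/K


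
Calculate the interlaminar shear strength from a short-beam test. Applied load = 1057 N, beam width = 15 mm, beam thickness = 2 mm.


ILSS = 3F/(4bh) = 3*1057/(4*15*2) = 26.43 MPa

26.43 MPa


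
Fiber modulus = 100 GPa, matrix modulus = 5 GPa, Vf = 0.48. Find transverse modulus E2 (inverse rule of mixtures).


1/E2 = Vf/Ef + (1-Vf)/Em = 0.48/100 + 0.52/5
E2 = 9.19 GPa

9.19 GPa


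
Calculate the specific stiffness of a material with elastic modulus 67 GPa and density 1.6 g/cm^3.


Specific stiffness = E/rho = 67/1.6 = 41.9 GPa/(g/cm^3)

41.9 GPa/(g/cm^3)


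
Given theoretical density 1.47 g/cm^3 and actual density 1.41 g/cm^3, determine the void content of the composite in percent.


Void% = (rho_theo - rho_actual)/rho_theo * 100 = (1.47 - 1.41)/1.47 * 100 = 4.08%

4.08%


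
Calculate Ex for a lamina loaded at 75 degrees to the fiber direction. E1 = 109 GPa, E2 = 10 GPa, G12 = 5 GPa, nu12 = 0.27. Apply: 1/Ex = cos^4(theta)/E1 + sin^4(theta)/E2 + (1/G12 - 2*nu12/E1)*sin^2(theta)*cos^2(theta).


cos^4(75) = 0.004487, sin^4(75) = 0.870513, sin^2(75)*cos^2(75) = 0.0625
1/G12 - 2*nu12/E1 = 1/5 - 2*0.27/109 = 0.195046 GPa^-1
1/Ex = 0.004487/109 + 0.870513/10 + 0.195046*0.0625 = 0.0992828 GPa^-1
Ex = 10.07 GPa

10.07 GPa


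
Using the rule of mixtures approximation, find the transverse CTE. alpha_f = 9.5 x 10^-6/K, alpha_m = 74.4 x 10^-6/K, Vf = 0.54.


alpha_2 = alpha_f*Vf + alpha_m*(1-Vf) = 9.5*0.54 + 74.4*0.46 = 39.4 x 10^-6/K

39.4 x 10^-6/K


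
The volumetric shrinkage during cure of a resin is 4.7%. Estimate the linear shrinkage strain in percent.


Linear shrinkage ≈ vol_shrink/3 = 4.7/3 = 1.567%

1.567%


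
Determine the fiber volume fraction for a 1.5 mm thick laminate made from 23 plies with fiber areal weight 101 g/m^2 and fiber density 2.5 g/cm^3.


Vf = n * FAW / (rho_f * h * 1000) = 23 * 101 / (2.5 * 1.5 * 1000) = 0.6195

0.6195


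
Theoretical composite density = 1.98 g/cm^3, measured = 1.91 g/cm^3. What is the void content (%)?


Void% = (rho_theo - rho_actual)/rho_theo * 100 = (1.98 - 1.91)/1.98 * 100 = 3.54%

3.54%


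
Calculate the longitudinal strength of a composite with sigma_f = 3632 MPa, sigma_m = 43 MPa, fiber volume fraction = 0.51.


sigma_1 = sigma_f*Vf + sigma_m*(1-Vf) = 3632*0.51 + 43*0.49 = 1873.4 MPa

1873.4 MPa


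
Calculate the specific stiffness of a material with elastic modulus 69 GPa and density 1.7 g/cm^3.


Specific stiffness = E/rho = 69/1.7 = 40.6 GPa/(g/cm^3)

40.6 GPa/(g/cm^3)


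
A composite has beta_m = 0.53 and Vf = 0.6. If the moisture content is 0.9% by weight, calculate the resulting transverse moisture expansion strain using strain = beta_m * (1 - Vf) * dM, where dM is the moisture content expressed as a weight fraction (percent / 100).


dM = 0.9/100 = 0.009
strain = beta_m * (1-Vf) * dM = 0.53 * 0.4 * 0.009 = 0.001908

0.001908


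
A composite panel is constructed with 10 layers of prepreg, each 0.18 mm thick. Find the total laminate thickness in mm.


h = n * t_ply = 10 * 0.18 = 1.8 mm

1.8 mm


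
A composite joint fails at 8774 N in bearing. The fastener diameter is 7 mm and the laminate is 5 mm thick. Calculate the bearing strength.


sigma_br = F/(d*h) = 8774/(7*5) = 250.7 MPa

250.7 MPa


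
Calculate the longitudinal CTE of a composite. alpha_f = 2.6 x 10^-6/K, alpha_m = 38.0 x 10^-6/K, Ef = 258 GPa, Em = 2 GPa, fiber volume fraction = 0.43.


E1 = Ef*Vf + Em*(1-Vf) = 112.08
alpha_1 = (alpha_f*Ef*Vf + alpha_m*Em*(1-Vf))/E1 = 2.96 x 10^-6/K

2.96 x 10^-6/K


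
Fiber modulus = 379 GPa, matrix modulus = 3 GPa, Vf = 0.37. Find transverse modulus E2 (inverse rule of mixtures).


1/E2 = Vf/Ef + (1-Vf)/Em = 0.37/379 + 0.63/3
E2 = 4.74 GPa

4.74 GPa


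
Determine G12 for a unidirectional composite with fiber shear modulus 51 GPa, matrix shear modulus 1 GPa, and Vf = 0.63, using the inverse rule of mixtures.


1/G12 = Vf/Gf + (1-Vf)/Gm = 0.63/51 + 0.37/1
G12 = 2.62 GPa

2.62 GPa


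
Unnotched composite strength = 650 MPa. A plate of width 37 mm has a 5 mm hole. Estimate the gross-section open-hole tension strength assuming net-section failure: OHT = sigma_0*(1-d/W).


OHT = sigma_0*(1-d/W) = 650*(1-5/37) = 562.2 MPa

562.2 MPa


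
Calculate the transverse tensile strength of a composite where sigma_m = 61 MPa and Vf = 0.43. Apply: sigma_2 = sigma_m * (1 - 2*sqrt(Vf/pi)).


factor = 1 - 2*sqrt(0.43/pi) = 0.2601
sigma_2 = 61 * 0.2601 = 15.86 MPa

15.86 MPa


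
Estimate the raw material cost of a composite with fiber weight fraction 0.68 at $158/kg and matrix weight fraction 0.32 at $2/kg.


Cost = cost_f*Wf + cost_m*Wm = 158*0.68 + 2*0.32 = $108.08/kg

$108.08/kg


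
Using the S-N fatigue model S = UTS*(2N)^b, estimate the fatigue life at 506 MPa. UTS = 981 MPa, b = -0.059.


N = 0.5 * (S/UTS)^(1/b) = 0.5 * (506/981)^(1/-0.059) = 37339.1785 cycles

37339.1785 cycles


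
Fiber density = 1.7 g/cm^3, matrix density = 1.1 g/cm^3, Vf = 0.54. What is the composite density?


rho_c = rho_f*Vf + rho_m*(1-Vf) = 1.7*0.54 + 1.1*0.46 = 1.424 g/cm^3

1.424 g/cm^3


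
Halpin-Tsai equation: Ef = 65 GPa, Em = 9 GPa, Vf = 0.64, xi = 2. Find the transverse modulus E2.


eta = (Ef/Em - 1)/(Ef/Em + xi) = (7.2222 - 1)/(7.2222 + 2) = 0.6747
E2 = Em*(1+xi*eta*Vf)/(1-eta*Vf) = 29.52 GPa

29.52 GPa


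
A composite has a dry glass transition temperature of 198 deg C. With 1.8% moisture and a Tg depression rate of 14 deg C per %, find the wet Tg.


Tg_wet = Tg_dry - k*moisture = 198 - 14*1.8 = 172.8 deg C

172.8 deg C


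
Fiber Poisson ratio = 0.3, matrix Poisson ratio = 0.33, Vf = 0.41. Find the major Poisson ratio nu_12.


nu_12 = nu_f*Vf + nu_m*(1-Vf) = 0.3*0.41 + 0.33*0.59 = 0.3177

0.3177


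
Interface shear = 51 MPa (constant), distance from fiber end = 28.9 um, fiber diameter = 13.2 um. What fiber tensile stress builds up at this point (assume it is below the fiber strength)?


Force balance: sigma_f * (pi*d^2/4) = tau * (pi*d) * x  ->  sigma_f = 4 * tau * x / d
sigma_f = 4 * 51 * 28.9 / 13.2 = 446.6 MPa

446.6 MPa


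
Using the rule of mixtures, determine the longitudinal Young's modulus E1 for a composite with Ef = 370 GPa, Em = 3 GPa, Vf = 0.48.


E1 = Ef*Vf + Em*(1-Vf) = 370*0.48 + 3*0.52 = 179.16 GPa

179.16 GPa


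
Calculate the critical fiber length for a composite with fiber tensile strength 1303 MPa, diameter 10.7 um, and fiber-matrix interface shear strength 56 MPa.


Lc = sigma_f * d / (2 * tau_i) = 1303 * 10.7 / (2 * 56) = 124.5 um

124.5 um


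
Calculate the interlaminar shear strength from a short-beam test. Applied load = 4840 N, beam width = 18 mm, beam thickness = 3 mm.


ILSS = 3F/(4bh) = 3*4840/(4*18*3) = 67.22 MPa

67.22 MPa


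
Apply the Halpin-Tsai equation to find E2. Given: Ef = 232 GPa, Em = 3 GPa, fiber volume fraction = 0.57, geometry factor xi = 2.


eta = (Ef/Em - 1)/(Ef/Em + xi) = (77.3333 - 1)/(77.3333 + 2) = 0.9622
E2 = Em*(1+xi*eta*Vf)/(1-eta*Vf) = 13.93 GPa

13.93 GPa


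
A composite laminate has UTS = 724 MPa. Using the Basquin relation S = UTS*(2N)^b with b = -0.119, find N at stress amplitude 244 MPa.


N = 0.5 * (S/UTS)^(1/b) = 0.5 * (244/724)^(1/-0.119) = 4658.9403 cycles

4658.9403 cycles


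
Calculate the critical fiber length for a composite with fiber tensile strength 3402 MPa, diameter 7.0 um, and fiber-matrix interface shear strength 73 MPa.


Lc = sigma_f * d / (2 * tau_i) = 3402 * 7.0 / (2 * 73) = 163.1 um

163.1 um


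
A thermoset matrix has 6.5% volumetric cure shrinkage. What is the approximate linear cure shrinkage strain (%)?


Linear shrinkage ≈ vol_shrink/3 = 6.5/3 = 2.167%

2.167%


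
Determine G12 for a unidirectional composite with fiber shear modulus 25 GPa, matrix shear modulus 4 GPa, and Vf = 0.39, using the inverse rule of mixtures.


1/G12 = Vf/Gf + (1-Vf)/Gm = 0.39/25 + 0.61/4
G12 = 5.95 GPa

5.95 GPa


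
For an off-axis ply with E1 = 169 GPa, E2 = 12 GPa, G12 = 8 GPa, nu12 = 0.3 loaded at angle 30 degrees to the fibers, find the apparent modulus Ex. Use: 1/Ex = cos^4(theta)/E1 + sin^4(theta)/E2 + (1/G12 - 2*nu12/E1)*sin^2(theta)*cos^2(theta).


cos^4(30) = 0.5625, sin^4(30) = 0.0625, sin^2(30)*cos^2(30) = 0.1875
1/G12 - 2*nu12/E1 = 1/8 - 2*0.3/169 = 0.12145 GPa^-1
1/Ex = 0.5625/169 + 0.0625/12 + 0.12145*0.1875 = 0.0313086 GPa^-1
Ex = 31.94 GPa

31.94 GPa


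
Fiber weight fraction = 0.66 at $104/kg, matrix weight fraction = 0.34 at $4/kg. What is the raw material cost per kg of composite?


Cost = cost_f*Wf + cost_m*Wm = 104*0.66 + 4*0.34 = $70.0/kg

$70.0/kg


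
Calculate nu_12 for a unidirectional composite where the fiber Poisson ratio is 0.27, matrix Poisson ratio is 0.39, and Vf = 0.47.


nu_12 = nu_f*Vf + nu_m*(1-Vf) = 0.27*0.47 + 0.39*0.53 = 0.3336

0.3336


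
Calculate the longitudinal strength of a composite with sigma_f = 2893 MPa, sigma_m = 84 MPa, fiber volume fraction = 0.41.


sigma_1 = sigma_f*Vf + sigma_m*(1-Vf) = 2893*0.41 + 84*0.59 = 1235.7 MPa

1235.7 MPa


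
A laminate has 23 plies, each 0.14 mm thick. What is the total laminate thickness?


h = n * t_ply = 23 * 0.14 = 3.22 mm

3.22 mm


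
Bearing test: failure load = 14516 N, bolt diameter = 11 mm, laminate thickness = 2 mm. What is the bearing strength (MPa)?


sigma_br = F/(d*h) = 14516/(11*2) = 659.8 MPa

659.8 MPa


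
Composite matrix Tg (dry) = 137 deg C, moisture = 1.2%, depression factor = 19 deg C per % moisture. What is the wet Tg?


Tg_wet = Tg_dry - k*moisture = 137 - 19*1.2 = 114.2 deg C

114.2 deg C


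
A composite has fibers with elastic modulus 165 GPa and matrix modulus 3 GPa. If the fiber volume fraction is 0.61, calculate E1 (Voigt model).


E1 = Ef*Vf + Em*(1-Vf) = 165*0.61 + 3*0.39 = 101.82 GPa

101.82 GPa


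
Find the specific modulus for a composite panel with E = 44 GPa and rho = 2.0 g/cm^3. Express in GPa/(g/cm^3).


Specific stiffness = E/rho = 44/2.0 = 22.0 GPa/(g/cm^3)

22.0 GPa/(g/cm^3)


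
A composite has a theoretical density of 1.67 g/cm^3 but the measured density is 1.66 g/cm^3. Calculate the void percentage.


Void% = (rho_theo - rho_actual)/rho_theo * 100 = (1.67 - 1.66)/1.67 * 100 = 0.6%

0.6%


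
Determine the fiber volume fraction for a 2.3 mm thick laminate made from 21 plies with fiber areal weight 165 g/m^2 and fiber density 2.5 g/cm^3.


Vf = n * FAW / (rho_f * h * 1000) = 21 * 165 / (2.5 * 2.3 * 1000) = 0.6026

0.6026


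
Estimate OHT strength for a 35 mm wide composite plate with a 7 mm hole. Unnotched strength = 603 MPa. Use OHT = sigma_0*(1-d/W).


OHT = sigma_0*(1-d/W) = 603*(1-7/35) = 482.4 MPa

482.4 MPa


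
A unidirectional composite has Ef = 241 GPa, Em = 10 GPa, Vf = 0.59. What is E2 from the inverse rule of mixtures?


1/E2 = Vf/Ef + (1-Vf)/Em = 0.59/241 + 0.41/10
E2 = 23.02 GPa

23.02 GPa


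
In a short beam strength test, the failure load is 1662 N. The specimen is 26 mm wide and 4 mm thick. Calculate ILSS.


ILSS = 3F/(4bh) = 3*1662/(4*26*4) = 11.99 MPa

11.99 MPa


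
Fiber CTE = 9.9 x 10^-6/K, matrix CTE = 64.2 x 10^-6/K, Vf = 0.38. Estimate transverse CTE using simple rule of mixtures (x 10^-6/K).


alpha_2 = alpha_f*Vf + alpha_m*(1-Vf) = 9.9*0.38 + 64.2*0.62 = 43.6 x 10^-6/K

43.6 x 10^-6/K


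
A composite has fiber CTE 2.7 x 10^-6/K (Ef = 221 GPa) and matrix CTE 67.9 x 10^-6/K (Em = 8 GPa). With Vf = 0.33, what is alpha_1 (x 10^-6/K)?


E1 = Ef*Vf + Em*(1-Vf) = 78.29
alpha_1 = (alpha_f*Ef*Vf + alpha_m*Em*(1-Vf))/E1 = 7.16 x 10^-6/K

7.16 x 10^-6/K


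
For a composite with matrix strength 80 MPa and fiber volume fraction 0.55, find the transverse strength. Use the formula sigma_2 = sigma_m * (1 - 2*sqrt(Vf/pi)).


factor = 1 - 2*sqrt(0.55/pi) = 0.1632
sigma_2 = 80 * 0.1632 = 13.05 MPa

13.05 MPa


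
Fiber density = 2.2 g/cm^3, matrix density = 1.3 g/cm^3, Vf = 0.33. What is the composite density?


rho_c = rho_f*Vf + rho_m*(1-Vf) = 2.2*0.33 + 1.3*0.67 = 1.597 g/cm^3

1.597 g/cm^3


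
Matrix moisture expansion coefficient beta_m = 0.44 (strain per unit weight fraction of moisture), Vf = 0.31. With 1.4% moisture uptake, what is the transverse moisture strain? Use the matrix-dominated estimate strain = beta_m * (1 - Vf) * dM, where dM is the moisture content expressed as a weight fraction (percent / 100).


dM = 1.4/100 = 0.014
strain = beta_m * (1-Vf) * dM = 0.44 * 0.69 * 0.014 = 0.0042504

0.0042504


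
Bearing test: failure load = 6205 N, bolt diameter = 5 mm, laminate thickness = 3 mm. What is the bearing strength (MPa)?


sigma_br = F/(d*h) = 6205/(5*3) = 413.7 MPa

413.7 MPa


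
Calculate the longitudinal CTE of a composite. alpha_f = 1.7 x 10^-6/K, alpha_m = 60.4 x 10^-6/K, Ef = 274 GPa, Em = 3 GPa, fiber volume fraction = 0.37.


E1 = Ef*Vf + Em*(1-Vf) = 103.27
alpha_1 = (alpha_f*Ef*Vf + alpha_m*Em*(1-Vf))/E1 = 2.77 x 10^-6/K

2.77 x 10^-6/K


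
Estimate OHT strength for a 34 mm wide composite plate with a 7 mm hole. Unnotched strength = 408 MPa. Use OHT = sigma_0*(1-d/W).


OHT = sigma_0*(1-d/W) = 408*(1-7/34) = 324.0 MPa

324.0 MPa


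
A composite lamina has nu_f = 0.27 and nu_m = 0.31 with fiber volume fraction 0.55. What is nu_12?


nu_12 = nu_f*Vf + nu_m*(1-Vf) = 0.27*0.55 + 0.31*0.45 = 0.288

0.288


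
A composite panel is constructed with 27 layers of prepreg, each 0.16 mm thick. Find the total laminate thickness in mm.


h = n * t_ply = 27 * 0.16 = 4.32 mm

4.32 mm


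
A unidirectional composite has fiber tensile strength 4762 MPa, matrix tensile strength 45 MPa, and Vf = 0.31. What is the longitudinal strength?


sigma_1 = sigma_f*Vf + sigma_m*(1-Vf) = 4762*0.31 + 45*0.69 = 1507.3 MPa

1507.3 MPa


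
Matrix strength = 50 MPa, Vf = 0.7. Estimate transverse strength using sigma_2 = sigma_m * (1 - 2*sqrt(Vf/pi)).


factor = 1 - 2*sqrt(0.7/pi) = 0.0559
sigma_2 = 50 * 0.0559 = 2.8 MPa

2.8 MPa


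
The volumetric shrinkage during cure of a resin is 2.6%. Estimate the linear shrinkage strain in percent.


Linear shrinkage ≈ vol_shrink/3 = 2.6/3 = 0.867%

0.867%


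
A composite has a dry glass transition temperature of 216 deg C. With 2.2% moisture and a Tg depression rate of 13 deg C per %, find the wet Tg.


Tg_wet = Tg_dry - k*moisture = 216 - 13*2.2 = 187.4 deg C

187.4 deg C


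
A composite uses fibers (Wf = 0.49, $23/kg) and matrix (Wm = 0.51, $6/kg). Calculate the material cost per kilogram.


Cost = cost_f*Wf + cost_m*Wm = 23*0.49 + 6*0.51 = $14.33/kg

$14.33/kg


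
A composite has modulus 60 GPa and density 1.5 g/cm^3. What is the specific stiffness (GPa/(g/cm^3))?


Specific stiffness = E/rho = 60/1.5 = 40.0 GPa/(g/cm^3)

40.0 GPa/(g/cm^3)
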